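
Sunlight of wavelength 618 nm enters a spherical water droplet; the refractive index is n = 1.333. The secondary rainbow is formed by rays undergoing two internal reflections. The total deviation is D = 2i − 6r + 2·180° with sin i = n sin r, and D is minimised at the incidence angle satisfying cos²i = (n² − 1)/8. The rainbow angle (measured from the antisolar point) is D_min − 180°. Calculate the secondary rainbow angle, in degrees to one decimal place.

cos²i = (1.77689 − 1)/8 = 0.09711; i = arccos(0.31163) = 71.843°.
sin r = sin 71.843°/1.333 = 0.71283; r = 45.466°.
D_min = 2·71.843° − 6·45.466° + 360° = 230.891°.
Rainbow angle = D_min − 180° = 50.891°.

50.9°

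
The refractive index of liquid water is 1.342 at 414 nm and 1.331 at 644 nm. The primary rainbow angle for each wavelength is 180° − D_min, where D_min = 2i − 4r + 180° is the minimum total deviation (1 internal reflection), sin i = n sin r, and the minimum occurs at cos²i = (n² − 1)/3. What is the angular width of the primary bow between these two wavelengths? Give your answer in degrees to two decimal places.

At 414 nm (n = 1.342): cos²i = 0.26699 → i = 58.888°, r = 39.641°, D_min = 139.213°, rainbow angle = 40.787°.
At 644 nm (n = 1.331): cos²i = 0.25719 → i = 59.527°, r = 40.356°, D_min = 137.630°, rainbow angle = 42.370°.
Angular width = |40.787° − 42.370°| = 1.583°.

1.58°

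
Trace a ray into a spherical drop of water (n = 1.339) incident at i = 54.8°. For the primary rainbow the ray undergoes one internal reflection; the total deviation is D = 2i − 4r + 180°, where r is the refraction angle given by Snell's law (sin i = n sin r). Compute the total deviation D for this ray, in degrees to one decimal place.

sin r = sin 54.8° / 1.339 = 0.8171/1.339 = 0.6103; r = 37.61°.
D = 2·54.8° − 4·37.61° + 180° = 109.60° − 150.43° + 180° = 139.17°.

139.2°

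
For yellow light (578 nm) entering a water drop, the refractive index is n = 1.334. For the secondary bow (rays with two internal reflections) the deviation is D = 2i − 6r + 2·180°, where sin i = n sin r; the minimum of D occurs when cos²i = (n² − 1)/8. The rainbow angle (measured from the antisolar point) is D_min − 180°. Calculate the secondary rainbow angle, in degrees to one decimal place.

51.2°

cos²i = (1.77956 − 1)/8 = 0.09744; i = arccos(0.31216) = 71.810°.
sin r = sin 71.810°/1.334 = 0.71217; r = 45.411°.
D_min = 2·71.810° − 6·45.411° + 360° = 231.153°.
Rainbow angle = D_min − 180° = 51.153°.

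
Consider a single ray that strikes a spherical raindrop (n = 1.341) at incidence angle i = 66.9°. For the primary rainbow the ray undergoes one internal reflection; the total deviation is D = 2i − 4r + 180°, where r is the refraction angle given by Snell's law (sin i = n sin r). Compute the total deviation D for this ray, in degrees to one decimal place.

sin r = sin 66.9° / 1.341 = 0.9198/1.341 = 0.6859; r = 43.31°.
D = 2·66.9° − 4·43.31° + 180° = 133.80° − 173.23° + 180° = 140.57°.

140.6°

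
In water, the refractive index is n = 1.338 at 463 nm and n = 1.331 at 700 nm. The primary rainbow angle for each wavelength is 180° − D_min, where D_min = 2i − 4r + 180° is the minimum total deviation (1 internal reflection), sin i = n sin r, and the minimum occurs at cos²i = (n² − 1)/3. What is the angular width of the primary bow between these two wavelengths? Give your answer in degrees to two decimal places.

At 463 nm (n = 1.338): cos²i = 0.26341 → i = 59.120°, r = 39.899°, D_min = 138.643°, rainbow angle = 41.357°.
At 700 nm (n = 1.331): cos²i = 0.25719 → i = 59.527°, r = 40.356°, D_min = 137.630°, rainbow angle = 42.370°.
Angular width = |41.357° − 42.370°| = 1.013°.

1.01°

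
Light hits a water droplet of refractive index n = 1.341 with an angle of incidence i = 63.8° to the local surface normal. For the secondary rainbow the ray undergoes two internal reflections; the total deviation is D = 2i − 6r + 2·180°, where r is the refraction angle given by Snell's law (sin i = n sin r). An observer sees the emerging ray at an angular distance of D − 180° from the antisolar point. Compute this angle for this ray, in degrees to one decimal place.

55.6°

sin r = sin 63.8° / 1.341 = 0.8973/1.341 = 0.6691; r = 42.00°.
D = 2·63.8° − 6·42.00° + 2·180° = 127.60° − 251.98° + 360° = 235.62°.
Angle from antisolar point = D − 180° = 55.62°.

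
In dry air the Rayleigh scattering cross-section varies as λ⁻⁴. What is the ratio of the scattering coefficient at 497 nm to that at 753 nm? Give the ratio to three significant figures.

5.27

Rayleigh scattering ∝ λ⁻⁴, so the ratio of coefficients is the inverse fourth power of the wavelength ratio.
σ(497)/σ(753) = (753/497)⁴ = (1.5151)⁴ = 5.269.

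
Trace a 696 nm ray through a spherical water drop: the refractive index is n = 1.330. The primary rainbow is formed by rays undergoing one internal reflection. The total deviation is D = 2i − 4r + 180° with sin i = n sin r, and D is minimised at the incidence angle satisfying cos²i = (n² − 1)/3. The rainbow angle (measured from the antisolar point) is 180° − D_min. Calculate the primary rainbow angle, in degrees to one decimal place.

42.5°

cos²i = (1.76890 − 1)/3 = 0.25630; i = arccos(0.50626) = 59.585°.
sin r = sin 59.585°/1.330 = 0.64841; r = 40.422°.
D_min = 2·59.585° − 4·40.422° + 180° = 137.484°.
Rainbow angle = 180° − D_min = 42.516°.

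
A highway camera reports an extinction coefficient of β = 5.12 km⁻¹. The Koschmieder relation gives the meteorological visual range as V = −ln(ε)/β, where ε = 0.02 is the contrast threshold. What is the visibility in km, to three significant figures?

V = −ln(0.02) / 5.12 = 3.912 / 5.12 = 0.7641 km.

0.764 km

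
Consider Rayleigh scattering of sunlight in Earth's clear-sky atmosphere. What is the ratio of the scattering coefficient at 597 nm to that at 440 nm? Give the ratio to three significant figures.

0.295

Rayleigh scattering ∝ λ⁻⁴, so the ratio of coefficients is the inverse fourth power of the wavelength ratio.
σ(597)/σ(440) = (440/597)⁴ = (0.7370)⁴ = 0.2951.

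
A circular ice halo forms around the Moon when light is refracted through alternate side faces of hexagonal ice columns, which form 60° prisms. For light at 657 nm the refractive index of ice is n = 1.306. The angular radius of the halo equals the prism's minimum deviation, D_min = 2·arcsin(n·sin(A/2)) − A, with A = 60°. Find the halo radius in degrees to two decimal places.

21.54°

n·sin(A/2) = 1.306 × sin 30° = 1.306 × 0.5000 = 0.6530.
D_min = 2·arcsin(0.6530) − 60° = 2 × 40.768° − 60° = 21.536°.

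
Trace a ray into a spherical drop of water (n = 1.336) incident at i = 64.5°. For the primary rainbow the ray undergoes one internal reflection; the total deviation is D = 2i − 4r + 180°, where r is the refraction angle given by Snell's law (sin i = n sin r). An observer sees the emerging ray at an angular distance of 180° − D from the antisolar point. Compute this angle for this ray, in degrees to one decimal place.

41.0°

sin r = sin 64.5° / 1.336 = 0.9026/1.336 = 0.6756; r = 42.50°.
D = 2·64.5° − 4·42.50° + 180° = 129.00° − 170.00° + 180° = 139.00°.
Angle from antisolar point = 180° − D = 41.00°.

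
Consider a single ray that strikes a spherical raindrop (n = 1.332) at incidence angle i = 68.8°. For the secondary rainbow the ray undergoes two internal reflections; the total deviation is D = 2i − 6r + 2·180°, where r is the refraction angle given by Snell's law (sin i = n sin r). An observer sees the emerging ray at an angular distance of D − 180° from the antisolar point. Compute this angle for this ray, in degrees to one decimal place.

sin r = sin 68.8° / 1.332 = 0.9323/1.332 = 0.6999; r = 44.42°.
D = 2·68.8° − 6·44.42° + 2·180° = 137.60° − 266.53° + 360° = 231.07°.
Angle from antisolar point = D − 180° = 51.07°.

51.1°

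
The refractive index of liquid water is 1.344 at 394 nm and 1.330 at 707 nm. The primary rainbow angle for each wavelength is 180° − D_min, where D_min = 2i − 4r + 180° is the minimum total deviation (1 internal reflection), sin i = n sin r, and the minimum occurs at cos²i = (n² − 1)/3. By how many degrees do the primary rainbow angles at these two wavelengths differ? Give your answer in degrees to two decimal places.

2.01°

At 394 nm (n = 1.344): cos²i = 0.26878 → i = 58.772°, r = 39.512°, D_min = 139.495°, rainbow angle = 40.505°.
At 707 nm (n = 1.330): cos²i = 0.25630 → i = 59.585°, r = 40.422°, D_min = 137.484°, rainbow angle = 42.516°.
Angular width = |40.505° − 42.516°| = 2.011°.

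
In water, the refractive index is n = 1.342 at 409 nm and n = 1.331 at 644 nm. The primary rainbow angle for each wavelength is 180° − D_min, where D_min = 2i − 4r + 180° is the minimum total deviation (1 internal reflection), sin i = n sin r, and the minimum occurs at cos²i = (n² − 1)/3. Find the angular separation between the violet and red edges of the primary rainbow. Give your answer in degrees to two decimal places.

1.58°

At 409 nm (n = 1.342): cos²i = 0.26699 → i = 58.888°, r = 39.641°, D_min = 139.213°, rainbow angle = 40.787°.
At 644 nm (n = 1.331): cos²i = 0.25719 → i = 59.527°, r = 40.356°, D_min = 137.630°, rainbow angle = 42.370°.
Angular width = |40.787° − 42.370°| = 1.583°.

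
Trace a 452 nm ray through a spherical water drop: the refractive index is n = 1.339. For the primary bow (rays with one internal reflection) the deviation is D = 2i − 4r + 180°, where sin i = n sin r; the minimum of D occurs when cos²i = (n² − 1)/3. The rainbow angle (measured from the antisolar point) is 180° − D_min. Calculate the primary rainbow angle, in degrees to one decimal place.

41.2°

cos²i = (1.79292 − 1)/3 = 0.26431; i = arccos(0.51411) = 59.062°.
sin r = sin 59.062°/1.339 = 0.64057; r = 39.834°.
D_min = 2·59.062° − 4·39.834° + 180° = 138.786°.
Rainbow angle = 180° − D_min = 41.214°.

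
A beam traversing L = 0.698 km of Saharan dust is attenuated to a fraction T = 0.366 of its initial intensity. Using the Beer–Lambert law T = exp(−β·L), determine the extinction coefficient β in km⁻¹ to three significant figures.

1.44 km⁻¹

Beer–Lambert: T = exp(−βL) ⇒ β = −ln(T)/L = −ln(0.366)/0.698 = 1.0051/0.698 = 1.44 km⁻¹.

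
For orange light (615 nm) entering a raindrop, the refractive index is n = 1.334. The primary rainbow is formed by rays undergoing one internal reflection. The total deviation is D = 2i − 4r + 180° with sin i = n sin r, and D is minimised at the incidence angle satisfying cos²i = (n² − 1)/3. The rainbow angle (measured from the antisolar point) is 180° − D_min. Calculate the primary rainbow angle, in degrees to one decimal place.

cos²i = (1.77956 − 1)/3 = 0.25985; i = arccos(0.50976) = 59.352°.
sin r = sin 59.352°/1.334 = 0.64492; r = 40.159°.
D_min = 2·59.352° − 4·40.159° + 180° = 138.067°.
Rainbow angle = 180° − D_min = 41.933°.

41.9°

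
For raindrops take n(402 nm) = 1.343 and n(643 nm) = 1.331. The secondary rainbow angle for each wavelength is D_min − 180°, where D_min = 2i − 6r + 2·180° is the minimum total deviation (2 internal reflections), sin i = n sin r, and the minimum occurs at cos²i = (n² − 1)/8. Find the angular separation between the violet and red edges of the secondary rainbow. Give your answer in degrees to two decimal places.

At 402 nm (n = 1.343): cos²i = 0.10046 → i = 71.522°, r = 44.928°, D_min = 233.478°, rainbow angle = 53.478°.
At 643 nm (n = 1.331): cos²i = 0.09645 → i = 71.907°, r = 45.575°, D_min = 230.365°, rainbow angle = 50.365°.
Angular width = |53.478° − 50.365°| = 3.113°.

3.11°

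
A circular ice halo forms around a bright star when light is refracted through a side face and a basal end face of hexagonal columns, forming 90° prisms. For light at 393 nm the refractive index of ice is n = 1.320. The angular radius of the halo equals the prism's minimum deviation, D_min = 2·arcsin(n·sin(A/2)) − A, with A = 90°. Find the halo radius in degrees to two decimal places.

n·sin(A/2) = 1.320 × sin 45° = 1.320 × 0.7071 = 0.9334.
D_min = 2·arcsin(0.9334) − 90° = 2 × 68.968° − 90° = 47.936°.

47.94°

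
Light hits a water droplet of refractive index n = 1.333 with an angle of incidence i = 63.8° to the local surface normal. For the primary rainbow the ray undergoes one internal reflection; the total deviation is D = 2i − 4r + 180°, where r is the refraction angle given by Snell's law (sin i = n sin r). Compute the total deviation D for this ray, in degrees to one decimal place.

sin r = sin 63.8° / 1.333 = 0.8973/1.333 = 0.6731; r = 42.31°.
D = 2·63.8° − 4·42.31° + 180° = 127.60° − 169.23° + 180° = 138.37°.

138.4°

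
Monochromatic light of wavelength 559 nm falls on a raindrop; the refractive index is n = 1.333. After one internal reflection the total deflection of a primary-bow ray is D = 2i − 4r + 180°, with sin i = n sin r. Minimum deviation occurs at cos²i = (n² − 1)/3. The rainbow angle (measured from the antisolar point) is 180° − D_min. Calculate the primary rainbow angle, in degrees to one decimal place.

42.1°

cos²i = (1.77689 − 1)/3 = 0.25896; i = arccos(0.50888) = 59.410°.
sin r = sin 59.410°/1.333 = 0.64579; r = 40.225°.
D_min = 2·59.410° − 4·40.225° + 180° = 137.922°.
Rainbow angle = 180° − D_min = 42.078°.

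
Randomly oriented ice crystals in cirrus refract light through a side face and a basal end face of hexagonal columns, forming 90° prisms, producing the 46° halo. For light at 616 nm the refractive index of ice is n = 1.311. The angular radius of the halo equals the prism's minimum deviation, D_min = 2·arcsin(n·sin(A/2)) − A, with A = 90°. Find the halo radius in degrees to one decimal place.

n·sin(A/2) = 1.311 × sin 45° = 1.311 × 0.7071 = 0.9270.
D_min = 2·arcsin(0.9270) − 90° = 2 × 67.974° − 90° = 45.949°.

45.9°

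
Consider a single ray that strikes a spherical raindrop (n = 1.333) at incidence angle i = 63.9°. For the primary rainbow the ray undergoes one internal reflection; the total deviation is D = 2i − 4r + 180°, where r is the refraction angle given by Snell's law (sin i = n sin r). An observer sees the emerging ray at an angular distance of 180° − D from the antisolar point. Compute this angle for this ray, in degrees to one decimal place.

sin r = sin 63.9° / 1.333 = 0.8980/1.333 = 0.6737; r = 42.35°.
D = 2·63.9° − 4·42.35° + 180° = 127.80° − 169.41° + 180° = 138.39°.
Angle from antisolar point = 180° − D = 41.61°.

41.6°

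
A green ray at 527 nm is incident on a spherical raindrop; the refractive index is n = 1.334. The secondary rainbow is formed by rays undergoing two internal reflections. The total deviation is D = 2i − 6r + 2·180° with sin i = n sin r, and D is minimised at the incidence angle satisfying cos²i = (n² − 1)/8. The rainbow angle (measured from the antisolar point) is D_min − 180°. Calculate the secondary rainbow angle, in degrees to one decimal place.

51.2°

cos²i = (1.77956 − 1)/8 = 0.09744; i = arccos(0.31216) = 71.810°.
sin r = sin 71.810°/1.334 = 0.71217; r = 45.411°.
D_min = 2·71.810° − 6·45.411° + 360° = 231.153°.
Rainbow angle = D_min − 180° = 51.153°.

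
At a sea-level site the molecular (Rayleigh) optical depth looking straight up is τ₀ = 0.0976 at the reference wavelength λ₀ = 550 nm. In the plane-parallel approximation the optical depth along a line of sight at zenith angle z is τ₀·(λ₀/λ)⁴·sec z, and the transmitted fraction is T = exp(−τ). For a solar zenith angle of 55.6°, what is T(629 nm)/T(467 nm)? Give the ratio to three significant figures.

1.26

Airmass: sec 55.6° = 1.7700.
τ(629 nm) = 0.0976 × (550/629)⁴ × 1.7700 = 0.0976 × 0.5846 × 1.7700 = 0.1010.
τ(467 nm) = 0.0976 × (550/467)⁴ × 1.7700 = 0.0976 × 1.9239 × 1.7700 = 0.3324.
T(629)/T(467) = exp(τ_B − τ_A) = exp(0.2314) = 1.2603.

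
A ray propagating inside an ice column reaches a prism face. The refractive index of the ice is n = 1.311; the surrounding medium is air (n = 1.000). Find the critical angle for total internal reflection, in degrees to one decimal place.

sin θ_c = n_air / n = 1.000 / 1.311 = 0.7628.
θ_c = arcsin(0.7628) = 49.71°.

49.7°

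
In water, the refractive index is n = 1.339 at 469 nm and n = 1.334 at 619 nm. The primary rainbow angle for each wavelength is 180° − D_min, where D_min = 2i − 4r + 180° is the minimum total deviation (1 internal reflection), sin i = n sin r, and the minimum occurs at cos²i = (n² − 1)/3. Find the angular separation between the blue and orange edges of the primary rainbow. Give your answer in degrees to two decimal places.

0.72°

At 469 nm (n = 1.339): cos²i = 0.26431 → i = 59.062°, r = 39.834°, D_min = 138.786°, rainbow angle = 41.214°.
At 619 nm (n = 1.334): cos²i = 0.25985 → i = 59.352°, r = 40.159°, D_min = 138.067°, rainbow angle = 41.933°.
Angular width = |41.214° − 41.933°| = 0.719°.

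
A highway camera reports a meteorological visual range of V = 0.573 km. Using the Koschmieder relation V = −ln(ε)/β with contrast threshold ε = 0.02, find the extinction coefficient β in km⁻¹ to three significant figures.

6.83 km⁻¹

β = −ln(0.02) / V = 3.912 / 0.573 = 6.8273 km⁻¹.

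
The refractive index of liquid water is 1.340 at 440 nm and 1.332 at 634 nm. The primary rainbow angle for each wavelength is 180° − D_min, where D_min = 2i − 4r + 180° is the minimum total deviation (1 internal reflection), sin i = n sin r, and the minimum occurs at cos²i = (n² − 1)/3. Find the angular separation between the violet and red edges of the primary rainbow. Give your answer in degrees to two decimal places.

1.15°

At 440 nm (n = 1.340): cos²i = 0.26520 → i = 59.004°, r = 39.770°, D_min = 138.929°, rainbow angle = 41.071°.
At 634 nm (n = 1.332): cos²i = 0.25807 → i = 59.469°, r = 40.290°, D_min = 137.776°, rainbow angle = 42.224°.
Angular width = |41.071° − 42.224°| = 1.153°.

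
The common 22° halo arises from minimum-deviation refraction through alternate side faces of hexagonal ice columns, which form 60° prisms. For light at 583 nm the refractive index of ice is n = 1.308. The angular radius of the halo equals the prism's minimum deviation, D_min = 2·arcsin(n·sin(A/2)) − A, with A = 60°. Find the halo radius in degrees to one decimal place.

n·sin(A/2) = 1.308 × sin 30° = 1.308 × 0.5000 = 0.6540.
D_min = 2·arcsin(0.6540) − 60° = 2 × 40.844° − 60° = 21.688°.

21.7°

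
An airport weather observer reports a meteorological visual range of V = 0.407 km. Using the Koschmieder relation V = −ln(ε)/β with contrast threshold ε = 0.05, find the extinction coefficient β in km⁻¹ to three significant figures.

7.36 km⁻¹

β = −ln(0.05) / V = 2.996 / 0.407 = 7.3605 km⁻¹.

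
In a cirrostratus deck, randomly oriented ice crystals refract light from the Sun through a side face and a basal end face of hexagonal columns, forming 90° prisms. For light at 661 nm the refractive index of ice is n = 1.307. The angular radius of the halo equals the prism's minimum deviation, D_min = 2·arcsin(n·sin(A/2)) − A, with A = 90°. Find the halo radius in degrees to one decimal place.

n·sin(A/2) = 1.307 × sin 45° = 1.307 × 0.7071 = 0.9242.
D_min = 2·arcsin(0.9242) − 90° = 2 × 67.546° − 90° = 45.093°.

45.1°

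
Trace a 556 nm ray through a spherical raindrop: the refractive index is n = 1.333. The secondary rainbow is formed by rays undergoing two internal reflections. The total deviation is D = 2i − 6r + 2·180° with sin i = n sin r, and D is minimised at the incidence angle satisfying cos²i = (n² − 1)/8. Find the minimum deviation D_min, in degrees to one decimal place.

230.9°

cos²i = (1.77689 − 1)/8 = 0.09711; i = arccos(0.31163) = 71.843°.
sin r = sin 71.843°/1.333 = 0.71283; r = 45.466°.
D_min = 2·71.843° − 6·45.466° + 360° = 230.891°.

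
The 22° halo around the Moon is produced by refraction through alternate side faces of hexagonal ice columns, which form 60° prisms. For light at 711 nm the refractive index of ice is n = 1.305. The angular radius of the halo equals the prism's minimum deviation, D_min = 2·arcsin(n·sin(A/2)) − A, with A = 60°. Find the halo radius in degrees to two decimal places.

21.46°

n·sin(A/2) = 1.305 × sin 30° = 1.305 × 0.5000 = 0.6525.
D_min = 2·arcsin(0.6525) − 60° = 2 × 40.730° − 60° = 21.461°.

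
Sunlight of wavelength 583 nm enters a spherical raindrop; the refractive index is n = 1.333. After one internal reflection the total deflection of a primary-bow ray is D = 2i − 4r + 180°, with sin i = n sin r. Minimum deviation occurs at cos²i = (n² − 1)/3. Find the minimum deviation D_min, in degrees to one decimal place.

cos²i = (1.77689 − 1)/3 = 0.25896; i = arccos(0.50888) = 59.410°.
sin r = sin 59.410°/1.333 = 0.64579; r = 40.225°.
D_min = 2·59.410° − 4·40.225° + 180° = 137.922°.

137.9°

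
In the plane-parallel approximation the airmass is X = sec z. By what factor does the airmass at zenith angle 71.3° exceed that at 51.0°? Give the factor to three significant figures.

X(71.3°)/X(51.0°) = sec 71.3° / sec 51.0° = cos 51.0° / cos 71.3° = 0.6293/0.3206 = 1.9629.

1.96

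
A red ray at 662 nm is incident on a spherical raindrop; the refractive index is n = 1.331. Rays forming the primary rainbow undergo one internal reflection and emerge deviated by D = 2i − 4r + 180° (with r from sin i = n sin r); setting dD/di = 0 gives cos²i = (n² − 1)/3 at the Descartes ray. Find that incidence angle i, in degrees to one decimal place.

59.5°

cos²i = (1.331² − 1)/3 = (1.77156 − 1)/3 = 0.25719.
cos i = 0.50714, so i = 59.527°.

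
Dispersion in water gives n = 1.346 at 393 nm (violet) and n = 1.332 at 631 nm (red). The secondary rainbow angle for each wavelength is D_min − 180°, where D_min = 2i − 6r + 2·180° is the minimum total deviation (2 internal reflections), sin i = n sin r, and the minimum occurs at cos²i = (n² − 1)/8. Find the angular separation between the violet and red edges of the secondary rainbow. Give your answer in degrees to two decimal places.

3.61°

At 393 nm (n = 1.346): cos²i = 0.10146 → i = 71.426°, r = 44.768°, D_min = 234.241°, rainbow angle = 54.241°.
At 631 nm (n = 1.332): cos²i = 0.09678 → i = 71.875°, r = 45.520°, D_min = 230.628°, rainbow angle = 50.628°.
Angular width = |54.241° − 50.628°| = 3.612°.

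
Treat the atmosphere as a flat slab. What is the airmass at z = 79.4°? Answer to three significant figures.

5.44

X = sec z = 1/cos 79.4° = 1/0.1840 = 5.4362.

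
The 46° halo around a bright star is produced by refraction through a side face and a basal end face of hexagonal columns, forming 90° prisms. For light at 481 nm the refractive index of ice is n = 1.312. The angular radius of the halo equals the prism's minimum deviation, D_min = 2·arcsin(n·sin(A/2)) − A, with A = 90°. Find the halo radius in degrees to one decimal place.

n·sin(A/2) = 1.312 × sin 45° = 1.312 × 0.7071 = 0.9277.
D_min = 2·arcsin(0.9277) − 90° = 2 × 68.083° − 90° = 46.166°.

46.2°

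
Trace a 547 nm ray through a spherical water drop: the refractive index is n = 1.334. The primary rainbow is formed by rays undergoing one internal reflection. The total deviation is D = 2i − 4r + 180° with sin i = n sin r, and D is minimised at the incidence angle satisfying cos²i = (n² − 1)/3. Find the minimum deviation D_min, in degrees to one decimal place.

138.1°

cos²i = (1.77956 − 1)/3 = 0.25985; i = arccos(0.50976) = 59.352°.
sin r = sin 59.352°/1.334 = 0.64492; r = 40.159°.
D_min = 2·59.352° − 4·40.159° + 180° = 138.067°.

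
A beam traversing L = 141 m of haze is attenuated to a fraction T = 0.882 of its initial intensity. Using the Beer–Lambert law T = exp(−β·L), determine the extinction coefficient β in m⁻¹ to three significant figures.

Beer–Lambert: T = exp(−βL) ⇒ β = −ln(T)/L = −ln(0.882)/141 = 0.1256/141 = 0.0008905 m⁻¹.

0.000891 m⁻¹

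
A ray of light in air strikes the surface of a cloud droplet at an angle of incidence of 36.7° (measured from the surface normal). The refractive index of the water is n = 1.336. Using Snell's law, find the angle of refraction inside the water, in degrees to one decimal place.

26.6°

Snell: sin θ_r = sin θ_i / n = sin 36.7° / 1.336 = 0.5976 / 1.336 = 0.4473.
θ_r = arcsin(0.4473) = 26.57°.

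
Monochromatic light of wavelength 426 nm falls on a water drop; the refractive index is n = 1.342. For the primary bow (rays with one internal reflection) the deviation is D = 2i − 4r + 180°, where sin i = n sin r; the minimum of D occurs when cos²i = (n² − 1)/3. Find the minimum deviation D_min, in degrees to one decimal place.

139.2°

cos²i = (1.80096 − 1)/3 = 0.26699; i = arccos(0.51671) = 58.888°.
sin r = sin 58.888°/1.342 = 0.63797; r = 39.641°.
D_min = 2·58.888° − 4·39.641° + 180° = 139.213°.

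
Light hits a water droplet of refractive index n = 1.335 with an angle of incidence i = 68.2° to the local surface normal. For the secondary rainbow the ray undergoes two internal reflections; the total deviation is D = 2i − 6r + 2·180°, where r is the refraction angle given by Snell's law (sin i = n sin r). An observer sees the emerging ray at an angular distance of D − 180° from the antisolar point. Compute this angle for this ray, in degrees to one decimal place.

52.0°

sin r = sin 68.2° / 1.335 = 0.9285/1.335 = 0.6955; r = 44.07°.
D = 2·68.2° − 6·44.07° + 2·180° = 136.40° − 264.40° + 360° = 232.00°.
Angle from antisolar point = D − 180° = 52.00°.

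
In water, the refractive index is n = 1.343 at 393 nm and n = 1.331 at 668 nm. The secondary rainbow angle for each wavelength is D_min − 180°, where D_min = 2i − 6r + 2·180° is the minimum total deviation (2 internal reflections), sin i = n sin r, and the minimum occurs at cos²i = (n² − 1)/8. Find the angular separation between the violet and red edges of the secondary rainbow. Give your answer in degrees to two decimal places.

3.11°

At 393 nm (n = 1.343): cos²i = 0.10046 → i = 71.522°, r = 44.928°, D_min = 233.478°, rainbow angle = 53.478°.
At 668 nm (n = 1.331): cos²i = 0.09645 → i = 71.907°, r = 45.575°, D_min = 230.365°, rainbow angle = 50.365°.
Angular width = |53.478° − 50.365°| = 3.113°.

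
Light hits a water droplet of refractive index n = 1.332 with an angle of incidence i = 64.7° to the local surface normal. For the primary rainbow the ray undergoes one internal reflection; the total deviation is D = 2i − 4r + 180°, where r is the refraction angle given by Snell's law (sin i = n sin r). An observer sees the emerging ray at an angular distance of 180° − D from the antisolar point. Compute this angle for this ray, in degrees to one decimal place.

41.6°

sin r = sin 64.7° / 1.332 = 0.9041/1.332 = 0.6787; r = 42.75°.
D = 2·64.7° − 4·42.75° + 180° = 129.40° − 170.98° + 180° = 138.42°.
Angle from antisolar point = 180° − D = 41.58°.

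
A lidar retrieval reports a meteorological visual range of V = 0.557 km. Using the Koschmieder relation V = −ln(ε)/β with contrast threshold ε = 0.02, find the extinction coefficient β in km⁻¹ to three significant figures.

7.02 km⁻¹

β = −ln(0.02) / V = 3.912 / 0.557 = 7.0234 km⁻¹.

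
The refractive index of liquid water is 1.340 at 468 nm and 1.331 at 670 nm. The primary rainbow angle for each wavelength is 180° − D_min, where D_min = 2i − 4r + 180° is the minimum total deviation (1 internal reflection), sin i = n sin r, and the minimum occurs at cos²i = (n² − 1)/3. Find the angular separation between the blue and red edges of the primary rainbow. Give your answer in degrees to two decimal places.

1.30°

At 468 nm (n = 1.340): cos²i = 0.26520 → i = 59.004°, r = 39.770°, D_min = 138.929°, rainbow angle = 41.071°.
At 670 nm (n = 1.331): cos²i = 0.25719 → i = 59.527°, r = 40.356°, D_min = 137.630°, rainbow angle = 42.370°.
Angular width = |41.071° − 42.370°| = 1.299°.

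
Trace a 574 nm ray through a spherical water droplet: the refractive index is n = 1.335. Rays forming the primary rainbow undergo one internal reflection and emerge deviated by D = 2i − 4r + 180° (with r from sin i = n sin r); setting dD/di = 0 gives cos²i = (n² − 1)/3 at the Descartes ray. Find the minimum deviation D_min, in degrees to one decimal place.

cos²i = (1.78222 − 1)/3 = 0.26074; i = arccos(0.51063) = 59.294°.
sin r = sin 59.294°/1.335 = 0.64405; r = 40.094°.
D_min = 2·59.294° − 4·40.094° + 180° = 138.212°.

138.2°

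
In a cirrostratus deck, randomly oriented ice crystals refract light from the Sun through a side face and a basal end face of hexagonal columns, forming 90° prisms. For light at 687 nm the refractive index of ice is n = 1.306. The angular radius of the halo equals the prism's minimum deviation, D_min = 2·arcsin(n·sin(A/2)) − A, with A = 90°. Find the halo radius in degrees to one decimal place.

44.9°

n·sin(A/2) = 1.306 × sin 45° = 1.306 × 0.7071 = 0.9235.
D_min = 2·arcsin(0.9235) − 90° = 2 × 67.440° − 90° = 44.881°.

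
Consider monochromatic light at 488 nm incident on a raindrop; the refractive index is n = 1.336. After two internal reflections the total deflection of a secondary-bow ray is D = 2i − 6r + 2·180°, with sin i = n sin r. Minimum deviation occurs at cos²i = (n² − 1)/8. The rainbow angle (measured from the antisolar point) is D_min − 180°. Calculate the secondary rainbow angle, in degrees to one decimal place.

cos²i = (1.78490 − 1)/8 = 0.09811; i = arccos(0.31323) = 71.746°.
sin r = sin 71.746°/1.336 = 0.71084; r = 45.303°.
D_min = 2·71.746° − 6·45.303° + 360° = 231.674°.
Rainbow angle = D_min − 180° = 51.674°.

51.7°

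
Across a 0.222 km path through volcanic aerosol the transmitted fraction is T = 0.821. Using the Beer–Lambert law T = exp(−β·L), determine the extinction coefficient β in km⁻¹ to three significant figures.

Beer–Lambert: T = exp(−βL) ⇒ β = −ln(T)/L = −ln(0.821)/0.222 = 0.1972/0.222 = 0.8884 km⁻¹.

0.888 km⁻¹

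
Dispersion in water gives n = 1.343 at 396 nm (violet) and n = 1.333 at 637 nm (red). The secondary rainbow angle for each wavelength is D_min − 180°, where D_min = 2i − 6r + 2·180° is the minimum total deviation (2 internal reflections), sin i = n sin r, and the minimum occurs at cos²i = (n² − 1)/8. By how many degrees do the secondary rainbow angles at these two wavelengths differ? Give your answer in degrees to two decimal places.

At 396 nm (n = 1.343): cos²i = 0.10046 → i = 71.522°, r = 44.928°, D_min = 233.478°, rainbow angle = 53.478°.
At 637 nm (n = 1.333): cos²i = 0.09711 → i = 71.843°, r = 45.466°, D_min = 230.891°, rainbow angle = 50.891°.
Angular width = |53.478° − 50.891°| = 2.587°.

2.59°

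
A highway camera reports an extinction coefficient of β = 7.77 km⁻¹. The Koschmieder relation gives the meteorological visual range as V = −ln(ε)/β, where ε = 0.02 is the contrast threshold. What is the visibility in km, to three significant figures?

V = −ln(0.02) / 7.77 = 3.912 / 7.77 = 0.5035 km.

0.503 km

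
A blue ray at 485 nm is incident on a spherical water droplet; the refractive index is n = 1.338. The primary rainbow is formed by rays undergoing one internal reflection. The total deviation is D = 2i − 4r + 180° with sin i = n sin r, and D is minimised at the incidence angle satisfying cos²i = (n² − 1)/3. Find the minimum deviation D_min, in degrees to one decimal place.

138.6°

cos²i = (1.79024 − 1)/3 = 0.26341; i = arccos(0.51324) = 59.120°.
sin r = sin 59.120°/1.338 = 0.64144; r = 39.899°.
D_min = 2·59.120° − 4·39.899° + 180° = 138.643°.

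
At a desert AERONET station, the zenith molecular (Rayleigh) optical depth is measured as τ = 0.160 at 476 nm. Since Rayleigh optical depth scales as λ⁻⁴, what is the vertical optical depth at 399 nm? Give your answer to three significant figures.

τ(399 nm) = τ(476 nm) × (476/399)⁴ = 0.160 × (1.1930)⁴ = 0.160 × 2.0255 = 0.3241.

0.324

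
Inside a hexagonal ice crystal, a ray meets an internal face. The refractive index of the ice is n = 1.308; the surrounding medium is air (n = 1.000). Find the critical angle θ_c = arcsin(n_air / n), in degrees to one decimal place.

49.9°

sin θ_c = n_air / n = 1.000 / 1.308 = 0.7645.
θ_c = arcsin(0.7645) = 49.86°.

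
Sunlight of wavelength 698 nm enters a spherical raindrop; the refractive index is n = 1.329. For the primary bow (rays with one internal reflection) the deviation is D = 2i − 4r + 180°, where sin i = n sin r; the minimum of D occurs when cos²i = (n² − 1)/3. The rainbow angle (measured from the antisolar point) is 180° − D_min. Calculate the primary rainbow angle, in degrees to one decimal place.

42.7°

cos²i = (1.76624 − 1)/3 = 0.25541; i = arccos(0.50538) = 59.643°.
sin r = sin 59.643°/1.329 = 0.64928; r = 40.487°.
D_min = 2·59.643° − 4·40.487° + 180° = 137.337°.
Rainbow angle = 180° − D_min = 42.663°.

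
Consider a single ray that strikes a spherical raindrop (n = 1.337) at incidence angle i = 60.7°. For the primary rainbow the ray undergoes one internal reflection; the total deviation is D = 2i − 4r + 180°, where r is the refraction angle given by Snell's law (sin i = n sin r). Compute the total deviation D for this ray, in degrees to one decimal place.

138.6°

sin r = sin 60.7° / 1.337 = 0.8721/1.337 = 0.6523; r = 40.71°.
D = 2·60.7° − 4·40.71° + 180° = 121.40° − 162.85° + 180° = 138.55°.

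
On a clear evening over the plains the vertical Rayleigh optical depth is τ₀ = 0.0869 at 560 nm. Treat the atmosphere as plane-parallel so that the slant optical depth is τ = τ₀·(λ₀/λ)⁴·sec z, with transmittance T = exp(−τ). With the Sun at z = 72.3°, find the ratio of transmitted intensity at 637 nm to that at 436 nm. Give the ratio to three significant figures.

1.84

Airmass: sec 72.3° = 3.2891.
τ(637 nm) = 0.0869 × (560/637)⁴ × 3.2891 = 0.0869 × 0.5973 × 3.2891 = 0.1707.
τ(436 nm) = 0.0869 × (560/436)⁴ × 3.2891 = 0.0869 × 2.7215 × 3.2891 = 0.7779.
T(637)/T(436) = exp(τ_B − τ_A) = exp(0.6071) = 1.8352.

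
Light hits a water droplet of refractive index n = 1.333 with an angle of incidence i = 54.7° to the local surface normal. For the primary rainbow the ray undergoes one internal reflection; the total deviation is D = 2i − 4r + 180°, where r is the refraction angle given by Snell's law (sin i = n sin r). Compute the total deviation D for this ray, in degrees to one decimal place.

sin r = sin 54.7° / 1.333 = 0.8161/1.333 = 0.6123; r = 37.75°.
D = 2·54.7° − 4·37.75° + 180° = 109.40° − 151.01° + 180° = 138.39°.

138.4°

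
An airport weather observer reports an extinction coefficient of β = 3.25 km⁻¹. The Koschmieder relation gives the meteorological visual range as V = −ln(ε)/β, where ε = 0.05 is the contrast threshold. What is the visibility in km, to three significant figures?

0.922 km

V = −ln(0.05) / 3.25 = 2.996 / 3.25 = 0.9218 km.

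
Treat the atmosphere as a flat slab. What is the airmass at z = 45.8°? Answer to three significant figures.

X = sec z = 1/cos 45.8° = 1/0.6972 = 1.4344.

1.43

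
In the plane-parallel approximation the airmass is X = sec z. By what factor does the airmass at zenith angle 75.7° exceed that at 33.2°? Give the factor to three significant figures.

X(75.7°)/X(33.2°) = sec 75.7° / sec 33.2° = cos 33.2° / cos 75.7° = 0.8368/0.2470 = 3.3877.

3.39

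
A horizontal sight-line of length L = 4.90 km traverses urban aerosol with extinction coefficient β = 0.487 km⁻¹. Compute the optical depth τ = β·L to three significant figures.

2.39

τ = β·L = 0.487 × 4.90 = 2.3863.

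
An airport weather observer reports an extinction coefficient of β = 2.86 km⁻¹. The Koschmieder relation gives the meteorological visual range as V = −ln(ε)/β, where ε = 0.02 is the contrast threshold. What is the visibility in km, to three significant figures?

V = −ln(0.02) / 2.86 = 3.912 / 2.86 = 1.3678 km.

1.37 km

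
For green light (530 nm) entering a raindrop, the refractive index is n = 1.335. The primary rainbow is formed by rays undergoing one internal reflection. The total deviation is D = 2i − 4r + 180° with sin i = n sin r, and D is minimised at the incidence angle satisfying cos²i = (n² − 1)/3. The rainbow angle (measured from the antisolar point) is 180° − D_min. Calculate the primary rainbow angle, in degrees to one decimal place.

41.8°

cos²i = (1.78222 − 1)/3 = 0.26074; i = arccos(0.51063) = 59.294°.
sin r = sin 59.294°/1.335 = 0.64405; r = 40.094°.
D_min = 2·59.294° − 4·40.094° + 180° = 138.212°.
Rainbow angle = 180° − D_min = 41.788°.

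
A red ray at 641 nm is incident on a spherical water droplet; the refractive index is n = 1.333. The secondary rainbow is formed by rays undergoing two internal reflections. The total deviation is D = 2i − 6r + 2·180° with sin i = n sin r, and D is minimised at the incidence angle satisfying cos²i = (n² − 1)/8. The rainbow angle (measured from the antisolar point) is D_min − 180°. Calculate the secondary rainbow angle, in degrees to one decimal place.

cos²i = (1.77689 − 1)/8 = 0.09711; i = arccos(0.31163) = 71.843°.
sin r = sin 71.843°/1.333 = 0.71283; r = 45.466°.
D_min = 2·71.843° − 6·45.466° + 360° = 230.891°.
Rainbow angle = D_min − 180° = 50.891°.

50.9°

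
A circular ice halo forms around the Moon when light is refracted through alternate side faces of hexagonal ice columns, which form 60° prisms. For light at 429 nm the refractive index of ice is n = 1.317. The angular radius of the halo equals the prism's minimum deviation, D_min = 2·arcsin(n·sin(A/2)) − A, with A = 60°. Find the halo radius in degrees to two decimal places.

22.37°

n·sin(A/2) = 1.317 × sin 30° = 1.317 × 0.5000 = 0.6585.
D_min = 2·arcsin(0.6585) − 60° = 2 × 41.186° − 60° = 22.371°.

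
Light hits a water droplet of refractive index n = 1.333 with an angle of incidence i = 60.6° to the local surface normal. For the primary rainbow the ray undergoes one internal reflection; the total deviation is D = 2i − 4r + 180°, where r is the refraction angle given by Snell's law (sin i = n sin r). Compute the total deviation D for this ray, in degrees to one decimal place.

138.0°

sin r = sin 60.6° / 1.333 = 0.8712/1.333 = 0.6536; r = 40.81°.
D = 2·60.6° − 4·40.81° + 180° = 121.20° − 163.25° + 180° = 137.95°.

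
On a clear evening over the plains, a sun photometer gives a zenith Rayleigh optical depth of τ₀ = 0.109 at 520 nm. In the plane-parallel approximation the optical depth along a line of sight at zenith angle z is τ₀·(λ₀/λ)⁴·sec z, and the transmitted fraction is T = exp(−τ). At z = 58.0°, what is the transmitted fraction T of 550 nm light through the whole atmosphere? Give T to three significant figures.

sec 58.0° = 1.8871.
τ = 0.109 × (520/550)⁴ × 1.8871 = 0.109 × 0.7990 × 1.8871 = 0.1644.
T = exp(−0.1644) = 0.8484.

0.848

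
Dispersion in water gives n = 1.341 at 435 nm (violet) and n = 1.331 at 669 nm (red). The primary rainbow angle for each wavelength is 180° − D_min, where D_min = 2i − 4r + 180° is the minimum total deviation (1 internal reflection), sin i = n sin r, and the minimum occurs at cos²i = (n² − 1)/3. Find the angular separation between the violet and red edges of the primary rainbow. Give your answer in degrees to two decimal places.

At 435 nm (n = 1.341): cos²i = 0.26609 → i = 58.946°, r = 39.705°, D_min = 139.071°, rainbow angle = 40.929°.
At 669 nm (n = 1.331): cos²i = 0.25719 → i = 59.527°, r = 40.356°, D_min = 137.630°, rainbow angle = 42.370°.
Angular width = |40.929° − 42.370°| = 1.441°.

1.44°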